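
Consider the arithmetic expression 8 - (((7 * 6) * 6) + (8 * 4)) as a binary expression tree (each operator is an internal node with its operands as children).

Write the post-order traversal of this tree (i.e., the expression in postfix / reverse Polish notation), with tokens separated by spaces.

Post-order on an expression tree gives postfix notation: for each operator, emit left operand, right operand, then the operator.

8 7 6 * 6 * 8 4 * + -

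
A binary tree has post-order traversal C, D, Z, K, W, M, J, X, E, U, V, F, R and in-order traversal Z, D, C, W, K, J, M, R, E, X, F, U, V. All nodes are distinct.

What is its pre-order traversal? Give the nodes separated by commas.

R, J, W, Z, D, C, K, M, F, E, X, V, U

The last element of post-order is the root; it splits in-order into left and right subtrees.
Root R: left subtree has 7 nodes {Z, D, C, W, K, J, M}, right has 5 {E, X, F, U, V}.
  Root J: left subtree has 5 nodes {Z, D, C, W, K}, right has 1 {M}.
    Root W: left subtree has 3 nodes {Z, D, C}, right has 1 {K}.
      Root Z: left subtree has 0 nodes { }, right has 2 {D, C}.
        Root D: left subtree has 0 nodes { }, right has 1 {C}.
  Root F: left subtree has 2 nodes {E, X}, right has 2 {U, V}.
    Root E: left subtree has 0 nodes { }, right has 1 {X}.
    Root V: left subtree has 1 node {U}, right has 0 { }.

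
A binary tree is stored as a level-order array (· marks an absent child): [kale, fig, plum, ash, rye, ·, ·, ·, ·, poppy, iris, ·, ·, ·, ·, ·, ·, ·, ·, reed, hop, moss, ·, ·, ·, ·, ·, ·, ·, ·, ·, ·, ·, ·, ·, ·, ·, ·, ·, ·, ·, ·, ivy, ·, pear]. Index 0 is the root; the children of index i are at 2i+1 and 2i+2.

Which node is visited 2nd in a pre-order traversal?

fig

Pre-order visits the node, then its left subtree, then its right subtree.
Visit kale.
At kale: go left to fig.
  Visit fig.
  At fig: go left to ash.
    ash is a leaf — visit ash.
  At fig: go right to rye.
    Visit rye.
    At rye: go left to poppy.
      Visit poppy.
      At poppy: go left to reed.
        reed is a leaf — visit reed.
      At poppy: go right to hop.
        Visit hop.
        At hop: no left child.
        At hop: go right to ivy.
          ivy is a leaf — visit ivy.
    At rye: go right to iris.
      Visit iris.
      At iris: go left to moss.
        Visit moss.
        At moss: no left child.
        At moss: go right to pear.
          pear is a leaf — visit pear.
      At iris: no right child.
At kale: go right to plum.
  plum is a leaf — visit plum.
Full pre-order sequence: kale, fig, ash, rye, poppy, reed, hop, ivy, iris, moss, pear, plum.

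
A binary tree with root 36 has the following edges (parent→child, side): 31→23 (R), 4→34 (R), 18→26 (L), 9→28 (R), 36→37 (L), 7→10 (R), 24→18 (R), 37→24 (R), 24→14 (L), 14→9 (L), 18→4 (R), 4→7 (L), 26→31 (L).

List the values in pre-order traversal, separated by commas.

Pre-order visits the node, then its left subtree, then its right subtree.
Visit 36.
At 36: go left to 37.
  Visit 37.
  At 37: no left child.
  At 37: go right to 24.
    Visit 24.
    At 24: go left to 14.
      Visit 14.
      At 14: go left to 9.
        Visit 9.
        At 9: no left child.
        At 9: go right to 28.
          28 is a leaf — visit 28.
      At 14: no right child.
    At 24: go right to 18.
      Visit 18.
      At 18: go left to 26.
        Visit 26.
        At 26: go left to 31.
          Visit 31.
          At 31: no left child.
          At 31: go right to 23.
            23 is a leaf — visit 23.
        At 26: no right child.
      At 18: go right to 4.
        Visit 4.
        At 4: go left to 7.
          Visit 7.
          At 7: no left child.
          At 7: go right to 10.
            10 is a leaf — visit 10.
        At 4: go right to 34.
          34 is a leaf — visit 34.
At 36: no right child.

36, 37, 24, 14, 9, 28, 18, 26, 31, 23, 4, 7, 10, 34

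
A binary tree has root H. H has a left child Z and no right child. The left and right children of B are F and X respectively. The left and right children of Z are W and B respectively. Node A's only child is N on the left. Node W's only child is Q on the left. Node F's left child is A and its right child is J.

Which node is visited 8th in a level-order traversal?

A

Level-order visits nodes level by level from the root, left to right within each level.
Level 0: H
Level 1: Z
Level 2: W, B
Level 3: Q, F, X
Level 4: A, J
Level 5: N
Full level-order sequence: H, Z, W, B, Q, F, X, A, J, N.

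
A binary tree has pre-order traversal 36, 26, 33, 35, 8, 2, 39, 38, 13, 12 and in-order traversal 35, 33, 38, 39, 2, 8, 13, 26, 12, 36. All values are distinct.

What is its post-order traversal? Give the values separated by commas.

The first element of pre-order is the root; it splits in-order into left and right subtrees.
Root 36: left subtree has 9 nodes {35, 33, 38, 39, 2, 8, 13, 26, 12}, right has 0 { }.
  Root 26: left subtree has 7 nodes {35, 33, 38, 39, 2, 8, 13}, right has 1 {12}.
    Root 33: left subtree has 1 node {35}, right has 5 {38, 39, 2, 8, 13}.
      Root 8: left subtree has 3 nodes {38, 39, 2}, right has 1 {13}.
        Root 2: left subtree has 2 nodes {38, 39}, right has 0 { }.
          Root 39: left subtree has 1 node {38}, right has 0 { }.

35, 38, 39, 2, 13, 8, 33, 12, 26, 36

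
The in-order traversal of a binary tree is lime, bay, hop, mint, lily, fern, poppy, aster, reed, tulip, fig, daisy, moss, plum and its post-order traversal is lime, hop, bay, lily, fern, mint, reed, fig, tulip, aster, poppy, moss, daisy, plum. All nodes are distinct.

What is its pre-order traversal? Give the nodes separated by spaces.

The last element of post-order is the root; it splits in-order into left and right subtrees.
Root plum: left subtree has 13 nodes {lime, bay, hop, mint, lily, fern, poppy, aster, reed, tulip, fig, daisy, moss}, right has 0 { }.
  Root daisy: left subtree has 11 nodes {lime, bay, hop, mint, lily, fern, poppy, aster, reed, tulip, fig}, right has 1 {moss}.
    Root poppy: left subtree has 6 nodes {lime, bay, hop, mint, lily, fern}, right has 4 {aster, reed, tulip, fig}.
      Root mint: left subtree has 3 nodes {lime, bay, hop}, right has 2 {lily, fern}.
        Root bay: left subtree has 1 node {lime}, right has 1 {hop}.
        Root fern: left subtree has 1 node {lily}, right has 0 { }.
      Root aster: left subtree has 0 nodes { }, right has 3 {reed, tulip, fig}.
        Root tulip: left subtree has 1 node {reed}, right has 1 {fig}.

plum daisy poppy mint bay lime hop fern lily aster tulip reed fig moss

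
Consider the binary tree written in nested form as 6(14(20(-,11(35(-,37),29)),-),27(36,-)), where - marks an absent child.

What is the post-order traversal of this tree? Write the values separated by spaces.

37 35 29 11 20 14 36 27 6

Post-order visits the left subtree, then the right subtree, then the node.
At 6: go left to 14.
  At 14: go left to 20.
    At 20: no left child.
    At 20: go right to 11.
      At 11: go left to 35.
        At 35: no left child.
        At 35: go right to 37.
          37 is a leaf — visit 37.
        Visit 35.
      At 11: go right to 29.
        29 is a leaf — visit 29.
      Visit 11.
    Visit 20.
  At 14: no right child.
  Visit 14.
At 6: go right to 27.
  At 27: go left to 36.
    36 is a leaf — visit 36.
  At 27: no right child.
  Visit 27.
Visit 6.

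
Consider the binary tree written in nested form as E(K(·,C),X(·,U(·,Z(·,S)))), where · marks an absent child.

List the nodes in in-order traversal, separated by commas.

In-order visits the left subtree, then the node, then the right subtree.
At E: go left to K.
  At K: no left child.
  Visit K.
  At K: go right to C.
    C is a leaf — visit C.
Visit E.
At E: go right to X.
  At X: no left child.
  Visit X.
  At X: go right to U.
    At U: no left child.
    Visit U.
    At U: go right to Z.
      At Z: no left child.
      Visit Z.
      At Z: go right to S.
        S is a leaf — visit S.

K, C, E, X, U, Z, S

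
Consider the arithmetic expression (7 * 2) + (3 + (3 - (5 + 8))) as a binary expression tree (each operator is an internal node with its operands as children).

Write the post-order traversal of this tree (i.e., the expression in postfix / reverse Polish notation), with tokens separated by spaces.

7 2 * 3 3 5 8 + - + +

Post-order on an expression tree gives postfix notation: for each operator, emit left operand, right operand, then the operator.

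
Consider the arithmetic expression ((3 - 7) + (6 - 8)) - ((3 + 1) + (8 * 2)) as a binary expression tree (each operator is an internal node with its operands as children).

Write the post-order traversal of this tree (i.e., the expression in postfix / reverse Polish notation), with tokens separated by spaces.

3 7 - 6 8 - + 3 1 + 8 2 * + -

Post-order on an expression tree gives postfix notation: for each operator, emit left operand, right operand, then the operator.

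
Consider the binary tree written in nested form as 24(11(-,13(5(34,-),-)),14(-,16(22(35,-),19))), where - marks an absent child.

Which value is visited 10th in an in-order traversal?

19

In-order visits the left subtree, then the node, then the right subtree.
At 24: go left to 11.
  At 11: no left child.
  Visit 11.
  At 11: go right to 13.
    At 13: go left to 5.
      At 5: go left to 34.
        34 is a leaf — visit 34.
      Visit 5.
      At 5: no right child.
    Visit 13.
    At 13: no right child.
Visit 24.
At 24: go right to 14.
  At 14: no left child.
  Visit 14.
  At 14: go right to 16.
    At 16: go left to 22.
      At 22: go left to 35.
        35 is a leaf — visit 35.
      Visit 22.
      At 22: no right child.
    Visit 16.
    At 16: go right to 19.
      19 is a leaf — visit 19.
Full in-order sequence: 11, 34, 5, 13, 24, 14, 35, 22, 16, 19.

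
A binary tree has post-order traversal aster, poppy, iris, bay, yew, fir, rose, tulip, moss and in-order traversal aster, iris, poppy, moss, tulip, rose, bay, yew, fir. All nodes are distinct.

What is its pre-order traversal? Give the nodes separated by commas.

moss, iris, aster, poppy, tulip, rose, fir, yew, bay

The last element of post-order is the root; it splits in-order into left and right subtrees.
Root moss: left subtree has 3 nodes {aster, iris, poppy}, right has 5 {tulip, rose, bay, yew, fir}.
  Root iris: left subtree has 1 node {aster}, right has 1 {poppy}.
  Root tulip: left subtree has 0 nodes { }, right has 4 {rose, bay, yew, fir}.
    Root rose: left subtree has 0 nodes { }, right has 3 {bay, yew, fir}.
      Root fir: left subtree has 2 nodes {bay, yew}, right has 0 { }.
        Root yew: left subtree has 1 node {bay}, right has 0 { }.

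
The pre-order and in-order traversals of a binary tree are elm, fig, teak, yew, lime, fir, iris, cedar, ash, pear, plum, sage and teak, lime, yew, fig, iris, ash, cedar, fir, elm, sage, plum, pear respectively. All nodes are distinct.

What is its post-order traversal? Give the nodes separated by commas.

The first element of pre-order is the root; it splits in-order into left and right subtrees.
Root elm: left subtree has 8 nodes {teak, lime, yew, fig, iris, ash, cedar, fir}, right has 3 {sage, plum, pear}.
  Root fig: left subtree has 3 nodes {teak, lime, yew}, right has 4 {iris, ash, cedar, fir}.
    Root teak: left subtree has 0 nodes { }, right has 2 {lime, yew}.
      Root yew: left subtree has 1 node {lime}, right has 0 { }.
    Root fir: left subtree has 3 nodes {iris, ash, cedar}, right has 0 { }.
      Root iris: left subtree has 0 nodes { }, right has 2 {ash, cedar}.
        Root cedar: left subtree has 1 node {ash}, right has 0 { }.
  Root pear: left subtree has 2 nodes {sage, plum}, right has 0 { }.
    Root plum: left subtree has 1 node {sage}, right has 0 { }.

lime, yew, teak, ash, cedar, iris, fir, fig, sage, plum, pear, elm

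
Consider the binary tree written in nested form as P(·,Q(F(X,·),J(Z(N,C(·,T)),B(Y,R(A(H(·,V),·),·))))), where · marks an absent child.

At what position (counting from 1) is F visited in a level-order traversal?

Level-order visits nodes level by level from the root, left to right within each level.
Level 0: P
Level 1: Q
Level 2: F, J
Level 3: X, Z, B
Level 4: N, C, Y, R
Level 5: T, A
Level 6: H
Level 7: V
Full level-order sequence: P, Q, F, J, X, Z, B, N, C, Y, R, T, A, H, V.

3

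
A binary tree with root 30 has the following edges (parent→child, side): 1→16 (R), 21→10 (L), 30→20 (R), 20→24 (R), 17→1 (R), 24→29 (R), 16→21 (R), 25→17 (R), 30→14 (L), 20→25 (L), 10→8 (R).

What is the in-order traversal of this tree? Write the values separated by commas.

14, 30, 25, 17, 1, 16, 10, 8, 21, 20, 24, 29

In-order visits the left subtree, then the node, then the right subtree.
At 30: go left to 14.
  14 is a leaf — visit 14.
Visit 30.
At 30: go right to 20.
  At 20: go left to 25.
    At 25: no left child.
    Visit 25.
    At 25: go right to 17.
      At 17: no left child.
      Visit 17.
      At 17: go right to 1.
        At 1: no left child.
        Visit 1.
        At 1: go right to 16.
          At 16: no left child.
          Visit 16.
          At 16: go right to 21.
            At 21: go left to 10.
              At 10: no left child.
              Visit 10.
              At 10: go right to 8.
                8 is a leaf — visit 8.
            Visit 21.
            At 21: no right child.
  Visit 20.
  At 20: go right to 24.
    At 24: no left child.
    Visit 24.
    At 24: go right to 29.
      29 is a leaf — visit 29.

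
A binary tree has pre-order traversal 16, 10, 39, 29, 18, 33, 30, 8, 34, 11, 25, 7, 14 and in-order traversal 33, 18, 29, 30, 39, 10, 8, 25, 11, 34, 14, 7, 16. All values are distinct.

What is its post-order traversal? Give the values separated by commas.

33, 18, 30, 29, 39, 25, 11, 14, 7, 34, 8, 10, 16

The first element of pre-order is the root; it splits in-order into left and right subtrees.
Root 16: left subtree has 12 nodes {33, 18, 29, 30, 39, 10, 8, 25, 11, 34, 14, 7}, right has 0 { }.
  Root 10: left subtree has 5 nodes {33, 18, 29, 30, 39}, right has 6 {8, 25, 11, 34, 14, 7}.
    Root 39: left subtree has 4 nodes {33, 18, 29, 30}, right has 0 { }.
      Root 29: left subtree has 2 nodes {33, 18}, right has 1 {30}.
        Root 18: left subtree has 1 node {33}, right has 0 { }.
    Root 8: left subtree has 0 nodes { }, right has 5 {25, 11, 34, 14, 7}.
      Root 34: left subtree has 2 nodes {25, 11}, right has 2 {14, 7}.
        Root 11: left subtree has 1 node {25}, right has 0 { }.
        Root 7: left subtree has 1 node {14}, right has 0 { }.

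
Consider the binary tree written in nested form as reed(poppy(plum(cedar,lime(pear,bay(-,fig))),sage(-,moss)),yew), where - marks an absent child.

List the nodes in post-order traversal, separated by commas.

Post-order visits the left subtree, then the right subtree, then the node.
At reed: go left to poppy.
  At poppy: go left to plum.
    At plum: go left to cedar.
      cedar is a leaf — visit cedar.
    At plum: go right to lime.
      At lime: go left to pear.
        pear is a leaf — visit pear.
      At lime: go right to bay.
        At bay: no left child.
        At bay: go right to fig.
          fig is a leaf — visit fig.
        Visit bay.
      Visit lime.
    Visit plum.
  At poppy: go right to sage.
    At sage: no left child.
    At sage: go right to moss.
      moss is a leaf — visit moss.
    Visit sage.
  Visit poppy.
At reed: go right to yew.
  yew is a leaf — visit yew.
Visit reed.

cedar, pear, fig, bay, lime, plum, moss, sage, poppy, yew, reed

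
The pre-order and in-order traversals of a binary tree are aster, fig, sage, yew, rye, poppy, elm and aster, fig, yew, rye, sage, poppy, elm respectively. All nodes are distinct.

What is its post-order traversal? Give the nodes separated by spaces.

rye yew elm poppy sage fig aster

The first element of pre-order is the root; it splits in-order into left and right subtrees.
Root aster: left subtree has 0 nodes { }, right has 6 {fig, yew, rye, sage, poppy, elm}.
  Root fig: left subtree has 0 nodes { }, right has 5 {yew, rye, sage, poppy, elm}.
    Root sage: left subtree has 2 nodes {yew, rye}, right has 2 {poppy, elm}.
      Root yew: left subtree has 0 nodes { }, right has 1 {rye}.
      Root poppy: left subtree has 0 nodes { }, right has 1 {elm}.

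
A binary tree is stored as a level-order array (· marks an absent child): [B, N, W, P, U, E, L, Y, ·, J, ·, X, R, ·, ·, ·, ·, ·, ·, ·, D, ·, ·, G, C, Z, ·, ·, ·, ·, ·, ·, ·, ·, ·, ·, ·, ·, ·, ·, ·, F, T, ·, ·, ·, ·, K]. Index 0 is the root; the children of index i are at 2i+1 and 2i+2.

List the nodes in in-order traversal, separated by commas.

Y, P, N, J, F, D, T, U, B, K, G, X, C, E, Z, R, W, L

In-order visits the left subtree, then the node, then the right subtree.
At B: go left to N.
  At N: go left to P.
    At P: go left to Y.
      Y is a leaf — visit Y.
    Visit P.
    At P: no right child.
  Visit N.
  At N: go right to U.
    At U: go left to J.
      At J: no left child.
      Visit J.
      At J: go right to D.
        At D: go left to F.
          F is a leaf — visit F.
        Visit D.
        At D: go right to T.
          T is a leaf — visit T.
    Visit U.
    At U: no right child.
Visit B.
At B: go right to W.
  At W: go left to E.
    At E: go left to X.
      At X: go left to G.
        At G: go left to K.
          K is a leaf — visit K.
        Visit G.
        At G: no right child.
      Visit X.
      At X: go right to C.
        C is a leaf — visit C.
    Visit E.
    At E: go right to R.
      At R: go left to Z.
        Z is a leaf — visit Z.
      Visit R.
      At R: no right child.
  Visit W.
  At W: go right to L.
    L is a leaf — visit L.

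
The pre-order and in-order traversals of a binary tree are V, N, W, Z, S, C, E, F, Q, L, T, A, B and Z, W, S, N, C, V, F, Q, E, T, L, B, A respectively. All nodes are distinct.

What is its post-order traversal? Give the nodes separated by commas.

The first element of pre-order is the root; it splits in-order into left and right subtrees.
Root V: left subtree has 5 nodes {Z, W, S, N, C}, right has 7 {F, Q, E, T, L, B, A}.
  Root N: left subtree has 3 nodes {Z, W, S}, right has 1 {C}.
    Root W: left subtree has 1 node {Z}, right has 1 {S}.
  Root E: left subtree has 2 nodes {F, Q}, right has 4 {T, L, B, A}.
    Root F: left subtree has 0 nodes { }, right has 1 {Q}.
    Root L: left subtree has 1 node {T}, right has 2 {B, A}.
      Root A: left subtree has 1 node {B}, right has 0 { }.

Z, S, W, C, N, Q, F, T, B, A, L, E, V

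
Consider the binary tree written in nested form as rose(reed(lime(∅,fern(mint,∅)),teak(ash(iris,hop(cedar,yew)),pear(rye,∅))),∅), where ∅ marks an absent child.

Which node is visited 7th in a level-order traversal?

pear

Level-order visits nodes level by level from the root, left to right within each level.
Level 0: rose
Level 1: reed
Level 2: lime, teak
Level 3: fern, ash, pear
Level 4: mint, iris, hop, rye
Level 5: cedar, yew
Full level-order sequence: rose, reed, lime, teak, fern, ash, pear, mint, iris, hop, rye, cedar, yew.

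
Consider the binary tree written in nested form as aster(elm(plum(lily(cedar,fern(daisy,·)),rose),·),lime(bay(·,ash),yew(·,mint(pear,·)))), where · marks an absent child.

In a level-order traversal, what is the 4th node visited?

Level-order visits nodes level by level from the root, left to right within each level.
Level 0: aster
Level 1: elm, lime
Level 2: plum, bay, yew
Level 3: lily, rose, ash, mint
Level 4: cedar, fern, pear
Level 5: daisy
Full level-order sequence: aster, elm, lime, plum, bay, yew, lily, rose, ash, mint, cedar, fern, pear, daisy.

plum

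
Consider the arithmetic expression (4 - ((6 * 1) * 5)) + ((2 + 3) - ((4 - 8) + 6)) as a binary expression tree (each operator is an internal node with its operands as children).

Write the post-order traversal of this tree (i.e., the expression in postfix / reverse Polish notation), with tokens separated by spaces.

Post-order on an expression tree gives postfix notation: for each operator, emit left operand, right operand, then the operator.

4 6 1 * 5 * - 2 3 + 4 8 - 6 + - +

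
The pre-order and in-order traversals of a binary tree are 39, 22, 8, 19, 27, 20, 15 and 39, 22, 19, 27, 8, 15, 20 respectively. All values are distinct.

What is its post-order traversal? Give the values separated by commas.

27, 19, 15, 20, 8, 22, 39

The first element of pre-order is the root; it splits in-order into left and right subtrees.
Root 39: left subtree has 0 nodes { }, right has 6 {22, 19, 27, 8, 15, 20}.
  Root 22: left subtree has 0 nodes { }, right has 5 {19, 27, 8, 15, 20}.
    Root 8: left subtree has 2 nodes {19, 27}, right has 2 {15, 20}.
      Root 19: left subtree has 0 nodes { }, right has 1 {27}.
      Root 20: left subtree has 1 node {15}, right has 0 { }.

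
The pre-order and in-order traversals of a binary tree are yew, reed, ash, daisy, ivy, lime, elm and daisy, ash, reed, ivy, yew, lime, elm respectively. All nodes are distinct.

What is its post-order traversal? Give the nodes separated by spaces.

The first element of pre-order is the root; it splits in-order into left and right subtrees.
Root yew: left subtree has 4 nodes {daisy, ash, reed, ivy}, right has 2 {lime, elm}.
  Root reed: left subtree has 2 nodes {daisy, ash}, right has 1 {ivy}.
    Root ash: left subtree has 1 node {daisy}, right has 0 { }.
  Root lime: left subtree has 0 nodes { }, right has 1 {elm}.

daisy ash ivy reed elm lime yew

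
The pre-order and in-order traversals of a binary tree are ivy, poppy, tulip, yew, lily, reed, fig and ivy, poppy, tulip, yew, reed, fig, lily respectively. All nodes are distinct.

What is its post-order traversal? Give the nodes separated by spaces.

fig reed lily yew tulip poppy ivy

The first element of pre-order is the root; it splits in-order into left and right subtrees.
Root ivy: left subtree has 0 nodes { }, right has 6 {poppy, tulip, yew, reed, fig, lily}.
  Root poppy: left subtree has 0 nodes { }, right has 5 {tulip, yew, reed, fig, lily}.
    Root tulip: left subtree has 0 nodes { }, right has 4 {yew, reed, fig, lily}.
      Root yew: left subtree has 0 nodes { }, right has 3 {reed, fig, lily}.
        Root lily: left subtree has 2 nodes {reed, fig}, right has 0 { }.
          Root reed: left subtree has 0 nodes { }, right has 1 {fig}.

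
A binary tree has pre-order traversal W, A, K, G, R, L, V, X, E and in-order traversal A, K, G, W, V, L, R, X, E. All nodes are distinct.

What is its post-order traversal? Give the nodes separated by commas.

G, K, A, V, L, E, X, R, W

The first element of pre-order is the root; it splits in-order into left and right subtrees.
Root W: left subtree has 3 nodes {A, K, G}, right has 5 {V, L, R, X, E}.
  Root A: left subtree has 0 nodes { }, right has 2 {K, G}.
    Root K: left subtree has 0 nodes { }, right has 1 {G}.
  Root R: left subtree has 2 nodes {V, L}, right has 2 {X, E}.
    Root L: left subtree has 1 node {V}, right has 0 { }.
    Root X: left subtree has 0 nodes { }, right has 1 {E}.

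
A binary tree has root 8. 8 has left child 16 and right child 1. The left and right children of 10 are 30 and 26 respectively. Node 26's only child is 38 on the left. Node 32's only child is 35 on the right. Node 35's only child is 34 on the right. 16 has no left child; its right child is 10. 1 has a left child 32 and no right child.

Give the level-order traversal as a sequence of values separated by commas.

8, 16, 1, 10, 32, 30, 26, 35, 38, 34

Level-order visits nodes level by level from the root, left to right within each level.
Level 0: 8
Level 1: 16, 1
Level 2: 10, 32
Level 3: 30, 26, 35
Level 4: 38, 34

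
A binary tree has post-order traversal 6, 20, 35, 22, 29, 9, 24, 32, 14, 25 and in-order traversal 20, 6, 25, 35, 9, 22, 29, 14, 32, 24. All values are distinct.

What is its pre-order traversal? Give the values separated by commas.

25, 20, 6, 14, 9, 35, 29, 22, 32, 24

The last element of post-order is the root; it splits in-order into left and right subtrees.
Root 25: left subtree has 2 nodes {20, 6}, right has 7 {35, 9, 22, 29, 14, 32, 24}.
  Root 20: left subtree has 0 nodes { }, right has 1 {6}.
  Root 14: left subtree has 4 nodes {35, 9, 22, 29}, right has 2 {32, 24}.
    Root 9: left subtree has 1 node {35}, right has 2 {22, 29}.
      Root 29: left subtree has 1 node {22}, right has 0 { }.
    Root 32: left subtree has 0 nodes { }, right has 1 {24}.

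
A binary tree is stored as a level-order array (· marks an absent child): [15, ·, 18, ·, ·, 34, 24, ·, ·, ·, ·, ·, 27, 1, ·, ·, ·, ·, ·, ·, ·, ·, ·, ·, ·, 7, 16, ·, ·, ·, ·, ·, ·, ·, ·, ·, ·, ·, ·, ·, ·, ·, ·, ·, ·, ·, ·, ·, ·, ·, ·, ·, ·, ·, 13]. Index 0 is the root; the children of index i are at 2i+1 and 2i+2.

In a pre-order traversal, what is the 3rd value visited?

Pre-order visits the node, then its left subtree, then its right subtree.
Visit 15.
At 15: no left child.
At 15: go right to 18.
  Visit 18.
  At 18: go left to 34.
    Visit 34.
    At 34: no left child.
    At 34: go right to 27.
      Visit 27.
      At 27: go left to 7.
        7 is a leaf — visit 7.
      At 27: go right to 16.
        Visit 16.
        At 16: no left child.
        At 16: go right to 13.
          13 is a leaf — visit 13.
  At 18: go right to 24.
    Visit 24.
    At 24: go left to 1.
      1 is a leaf — visit 1.
    At 24: no right child.
Full pre-order sequence: 15, 18, 34, 27, 7, 16, 13, 24, 1.

34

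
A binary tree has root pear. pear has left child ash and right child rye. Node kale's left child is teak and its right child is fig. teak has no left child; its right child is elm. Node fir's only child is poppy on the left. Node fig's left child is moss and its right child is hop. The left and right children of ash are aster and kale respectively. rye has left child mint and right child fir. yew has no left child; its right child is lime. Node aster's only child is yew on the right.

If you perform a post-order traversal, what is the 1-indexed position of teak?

5

Post-order visits the left subtree, then the right subtree, then the node.
At pear: go left to ash.
  At ash: go left to aster.
    At aster: no left child.
    At aster: go right to yew.
      At yew: no left child.
      At yew: go right to lime.
        lime is a leaf — visit lime.
      Visit yew.
    Visit aster.
  At ash: go right to kale.
    At kale: go left to teak.
      At teak: no left child.
      At teak: go right to elm.
        elm is a leaf — visit elm.
      Visit teak.
    At kale: go right to fig.
      At fig: go left to moss.
        moss is a leaf — visit moss.
      At fig: go right to hop.
        hop is a leaf — visit hop.
      Visit fig.
    Visit kale.
  Visit ash.
At pear: go right to rye.
  At rye: go left to mint.
    mint is a leaf — visit mint.
  At rye: go right to fir.
    At fir: go left to poppy.
      poppy is a leaf — visit poppy.
    At fir: no right child.
    Visit fir.
  Visit rye.
Visit pear.
Full post-order sequence: lime, yew, aster, elm, teak, moss, hop, fig, kale, ash, mint, poppy, fir, rye, pear.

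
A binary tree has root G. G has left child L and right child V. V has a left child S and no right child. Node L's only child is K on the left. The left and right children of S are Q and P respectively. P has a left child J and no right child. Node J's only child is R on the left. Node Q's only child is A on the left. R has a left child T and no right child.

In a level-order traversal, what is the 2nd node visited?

L

Level-order visits nodes level by level from the root, left to right within each level.
Level 0: G
Level 1: L, V
Level 2: K, S
Level 3: Q, P
Level 4: A, J
Level 5: R
Level 6: T
Full level-order sequence: G, L, V, K, S, Q, P, A, J, R, T.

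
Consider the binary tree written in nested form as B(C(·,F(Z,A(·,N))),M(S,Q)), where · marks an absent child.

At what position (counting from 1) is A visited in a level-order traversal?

8

Level-order visits nodes level by level from the root, left to right within each level.
Level 0: B
Level 1: C, M
Level 2: F, S, Q
Level 3: Z, A
Level 4: N
Full level-order sequence: B, C, M, F, S, Q, Z, A, N.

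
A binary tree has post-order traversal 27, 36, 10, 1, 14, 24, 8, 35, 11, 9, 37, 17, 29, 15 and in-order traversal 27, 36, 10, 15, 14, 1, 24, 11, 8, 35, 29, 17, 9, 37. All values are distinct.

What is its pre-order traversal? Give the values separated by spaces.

15 10 36 27 29 11 24 14 1 35 8 17 37 9

The last element of post-order is the root; it splits in-order into left and right subtrees.
Root 15: left subtree has 3 nodes {27, 36, 10}, right has 10 {14, 1, 24, 11, 8, 35, 29, 17, 9, 37}.
  Root 10: left subtree has 2 nodes {27, 36}, right has 0 { }.
    Root 36: left subtree has 1 node {27}, right has 0 { }.
  Root 29: left subtree has 6 nodes {14, 1, 24, 11, 8, 35}, right has 3 {17, 9, 37}.
    Root 11: left subtree has 3 nodes {14, 1, 24}, right has 2 {8, 35}.
      Root 24: left subtree has 2 nodes {14, 1}, right has 0 { }.
        Root 14: left subtree has 0 nodes { }, right has 1 {1}.
      Root 35: left subtree has 1 node {8}, right has 0 { }.
    Root 17: left subtree has 0 nodes { }, right has 2 {9, 37}.
      Root 37: left subtree has 1 node {9}, right has 0 { }.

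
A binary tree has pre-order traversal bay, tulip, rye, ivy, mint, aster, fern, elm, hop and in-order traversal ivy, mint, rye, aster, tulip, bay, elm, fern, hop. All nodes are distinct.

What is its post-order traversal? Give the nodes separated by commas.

The first element of pre-order is the root; it splits in-order into left and right subtrees.
Root bay: left subtree has 5 nodes {ivy, mint, rye, aster, tulip}, right has 3 {elm, fern, hop}.
  Root tulip: left subtree has 4 nodes {ivy, mint, rye, aster}, right has 0 { }.
    Root rye: left subtree has 2 nodes {ivy, mint}, right has 1 {aster}.
      Root ivy: left subtree has 0 nodes { }, right has 1 {mint}.
  Root fern: left subtree has 1 node {elm}, right has 1 {hop}.

mint, ivy, aster, rye, tulip, elm, hop, fern, bay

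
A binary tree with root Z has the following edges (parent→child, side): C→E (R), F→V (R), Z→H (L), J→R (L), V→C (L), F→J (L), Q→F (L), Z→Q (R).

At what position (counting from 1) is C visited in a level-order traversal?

Level-order visits nodes level by level from the root, left to right within each level.
Level 0: Z
Level 1: H, Q
Level 2: F
Level 3: J, V
Level 4: R, C
Level 5: E
Full level-order sequence: Z, H, Q, F, J, V, R, C, E.

8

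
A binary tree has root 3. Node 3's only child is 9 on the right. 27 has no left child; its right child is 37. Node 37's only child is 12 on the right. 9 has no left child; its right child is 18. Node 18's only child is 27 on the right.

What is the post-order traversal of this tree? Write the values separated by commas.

12, 37, 27, 18, 9, 3

Post-order visits the left subtree, then the right subtree, then the node.
At 3: no left child.
At 3: go right to 9.
  At 9: no left child.
  At 9: go right to 18.
    At 18: no left child.
    At 18: go right to 27.
      At 27: no left child.
      At 27: go right to 37.
        At 37: no left child.
        At 37: go right to 12.
          12 is a leaf — visit 12.
        Visit 37.
      Visit 27.
    Visit 18.
  Visit 9.
Visit 3.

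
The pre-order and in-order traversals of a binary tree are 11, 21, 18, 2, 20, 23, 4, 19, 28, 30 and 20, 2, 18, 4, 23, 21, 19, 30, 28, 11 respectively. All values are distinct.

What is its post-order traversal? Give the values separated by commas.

20, 2, 4, 23, 18, 30, 28, 19, 21, 11

The first element of pre-order is the root; it splits in-order into left and right subtrees.
Root 11: left subtree has 9 nodes {20, 2, 18, 4, 23, 21, 19, 30, 28}, right has 0 { }.
  Root 21: left subtree has 5 nodes {20, 2, 18, 4, 23}, right has 3 {19, 30, 28}.
    Root 18: left subtree has 2 nodes {20, 2}, right has 2 {4, 23}.
      Root 2: left subtree has 1 node {20}, right has 0 { }.
      Root 23: left subtree has 1 node {4}, right has 0 { }.
    Root 19: left subtree has 0 nodes { }, right has 2 {30, 28}.
      Root 28: left subtree has 1 node {30}, right has 0 { }.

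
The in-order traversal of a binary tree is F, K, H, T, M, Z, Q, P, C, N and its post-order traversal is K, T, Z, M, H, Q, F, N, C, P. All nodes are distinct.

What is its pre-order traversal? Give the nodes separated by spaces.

P F Q H K M T Z C N

The last element of post-order is the root; it splits in-order into left and right subtrees.
Root P: left subtree has 7 nodes {F, K, H, T, M, Z, Q}, right has 2 {C, N}.
  Root F: left subtree has 0 nodes { }, right has 6 {K, H, T, M, Z, Q}.
    Root Q: left subtree has 5 nodes {K, H, T, M, Z}, right has 0 { }.
      Root H: left subtree has 1 node {K}, right has 3 {T, M, Z}.
        Root M: left subtree has 1 node {T}, right has 1 {Z}.
  Root C: left subtree has 0 nodes { }, right has 1 {N}.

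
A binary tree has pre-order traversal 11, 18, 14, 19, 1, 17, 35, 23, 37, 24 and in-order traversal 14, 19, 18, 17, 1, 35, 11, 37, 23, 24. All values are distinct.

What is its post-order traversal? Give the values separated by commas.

19, 14, 17, 35, 1, 18, 37, 24, 23, 11

The first element of pre-order is the root; it splits in-order into left and right subtrees.
Root 11: left subtree has 6 nodes {14, 19, 18, 17, 1, 35}, right has 3 {37, 23, 24}.
  Root 18: left subtree has 2 nodes {14, 19}, right has 3 {17, 1, 35}.
    Root 14: left subtree has 0 nodes { }, right has 1 {19}.
    Root 1: left subtree has 1 node {17}, right has 1 {35}.
  Root 23: left subtree has 1 node {37}, right has 1 {24}.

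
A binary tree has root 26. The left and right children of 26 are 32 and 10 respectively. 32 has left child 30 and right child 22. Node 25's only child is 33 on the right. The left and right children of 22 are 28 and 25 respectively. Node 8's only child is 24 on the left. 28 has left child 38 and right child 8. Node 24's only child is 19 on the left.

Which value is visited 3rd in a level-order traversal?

Level-order visits nodes level by level from the root, left to right within each level.
Level 0: 26
Level 1: 32, 10
Level 2: 30, 22
Level 3: 28, 25
Level 4: 38, 8, 33
Level 5: 24
Level 6: 19
Full level-order sequence: 26, 32, 10, 30, 22, 28, 25, 38, 8, 33, 24, 19.

10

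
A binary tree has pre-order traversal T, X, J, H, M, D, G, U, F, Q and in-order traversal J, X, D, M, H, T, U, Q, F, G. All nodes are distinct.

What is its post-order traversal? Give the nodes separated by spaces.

J D M H X Q F U G T

The first element of pre-order is the root; it splits in-order into left and right subtrees.
Root T: left subtree has 5 nodes {J, X, D, M, H}, right has 4 {U, Q, F, G}.
  Root X: left subtree has 1 node {J}, right has 3 {D, M, H}.
    Root H: left subtree has 2 nodes {D, M}, right has 0 { }.
      Root M: left subtree has 1 node {D}, right has 0 { }.
  Root G: left subtree has 3 nodes {U, Q, F}, right has 0 { }.
    Root U: left subtree has 0 nodes { }, right has 2 {Q, F}.
      Root F: left subtree has 1 node {Q}, right has 0 { }.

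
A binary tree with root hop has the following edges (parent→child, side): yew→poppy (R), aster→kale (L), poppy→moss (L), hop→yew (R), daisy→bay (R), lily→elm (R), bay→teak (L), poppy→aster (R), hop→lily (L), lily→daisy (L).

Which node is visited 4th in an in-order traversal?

lily

In-order visits the left subtree, then the node, then the right subtree.
At hop: go left to lily.
  At lily: go left to daisy.
    At daisy: no left child.
    Visit daisy.
    At daisy: go right to bay.
      At bay: go left to teak.
        teak is a leaf — visit teak.
      Visit bay.
      At bay: no right child.
  Visit lily.
  At lily: go right to elm.
    elm is a leaf — visit elm.
Visit hop.
At hop: go right to yew.
  At yew: no left child.
  Visit yew.
  At yew: go right to poppy.
    At poppy: go left to moss.
      moss is a leaf — visit moss.
    Visit poppy.
    At poppy: go right to aster.
      At aster: go left to kale.
        kale is a leaf — visit kale.
      Visit aster.
      At aster: no right child.
Full in-order sequence: daisy, teak, bay, lily, elm, hop, yew, moss, poppy, kale, aster.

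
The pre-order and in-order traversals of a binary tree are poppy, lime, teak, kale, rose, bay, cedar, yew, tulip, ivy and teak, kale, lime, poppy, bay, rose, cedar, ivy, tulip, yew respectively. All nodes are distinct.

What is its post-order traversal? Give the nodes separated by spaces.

kale teak lime bay ivy tulip yew cedar rose poppy

The first element of pre-order is the root; it splits in-order into left and right subtrees.
Root poppy: left subtree has 3 nodes {teak, kale, lime}, right has 6 {bay, rose, cedar, ivy, tulip, yew}.
  Root lime: left subtree has 2 nodes {teak, kale}, right has 0 { }.
    Root teak: left subtree has 0 nodes { }, right has 1 {kale}.
  Root rose: left subtree has 1 node {bay}, right has 4 {cedar, ivy, tulip, yew}.
    Root cedar: left subtree has 0 nodes { }, right has 3 {ivy, tulip, yew}.
      Root yew: left subtree has 2 nodes {ivy, tulip}, right has 0 { }.
        Root tulip: left subtree has 1 node {ivy}, right has 0 { }.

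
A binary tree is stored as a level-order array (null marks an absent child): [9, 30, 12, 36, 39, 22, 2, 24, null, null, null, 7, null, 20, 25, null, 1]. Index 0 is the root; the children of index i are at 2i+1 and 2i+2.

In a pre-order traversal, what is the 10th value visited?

2

Pre-order visits the node, then its left subtree, then its right subtree.
Visit 9.
At 9: go left to 30.
  Visit 30.
  At 30: go left to 36.
    Visit 36.
    At 36: go left to 24.
      Visit 24.
      At 24: no left child.
      At 24: go right to 1.
        1 is a leaf — visit 1.
    At 36: no right child.
  At 30: go right to 39.
    39 is a leaf — visit 39.
At 9: go right to 12.
  Visit 12.
  At 12: go left to 22.
    Visit 22.
    At 22: go left to 7.
      7 is a leaf — visit 7.
    At 22: no right child.
  At 12: go right to 2.
    Visit 2.
    At 2: go left to 20.
      20 is a leaf — visit 20.
    At 2: go right to 25.
      25 is a leaf — visit 25.
Full pre-order sequence: 9, 30, 36, 24, 1, 39, 12, 22, 7, 2, 20, 25.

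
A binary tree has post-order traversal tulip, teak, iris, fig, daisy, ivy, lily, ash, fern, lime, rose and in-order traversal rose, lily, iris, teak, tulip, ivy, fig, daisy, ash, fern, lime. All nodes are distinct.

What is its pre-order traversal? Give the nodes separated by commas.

The last element of post-order is the root; it splits in-order into left and right subtrees.
Root rose: left subtree has 0 nodes { }, right has 10 {lily, iris, teak, tulip, ivy, fig, daisy, ash, fern, lime}.
  Root lime: left subtree has 9 nodes {lily, iris, teak, tulip, ivy, fig, daisy, ash, fern}, right has 0 { }.
    Root fern: left subtree has 8 nodes {lily, iris, teak, tulip, ivy, fig, daisy, ash}, right has 0 { }.
      Root ash: left subtree has 7 nodes {lily, iris, teak, tulip, ivy, fig, daisy}, right has 0 { }.
        Root lily: left subtree has 0 nodes { }, right has 6 {iris, teak, tulip, ivy, fig, daisy}.
          Root ivy: left subtree has 3 nodes {iris, teak, tulip}, right has 2 {fig, daisy}.
            Root iris: left subtree has 0 nodes { }, right has 2 {teak, tulip}.
              Root teak: left subtree has 0 nodes { }, right has 1 {tulip}.
            Root daisy: left subtree has 1 node {fig}, right has 0 { }.

rose, lime, fern, ash, lily, ivy, iris, teak, tulip, daisy, fig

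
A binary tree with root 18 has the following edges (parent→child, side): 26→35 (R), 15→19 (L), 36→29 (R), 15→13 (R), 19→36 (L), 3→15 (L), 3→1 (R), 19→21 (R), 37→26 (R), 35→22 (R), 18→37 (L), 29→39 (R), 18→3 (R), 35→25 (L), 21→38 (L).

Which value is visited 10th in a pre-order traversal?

36

Pre-order visits the node, then its left subtree, then its right subtree.
Visit 18.
At 18: go left to 37.
  Visit 37.
  At 37: no left child.
  At 37: go right to 26.
    Visit 26.
    At 26: no left child.
    At 26: go right to 35.
      Visit 35.
      At 35: go left to 25.
        25 is a leaf — visit 25.
      At 35: go right to 22.
        22 is a leaf — visit 22.
At 18: go right to 3.
  Visit 3.
  At 3: go left to 15.
    Visit 15.
    At 15: go left to 19.
      Visit 19.
      At 19: go left to 36.
        Visit 36.
        At 36: no left child.
        At 36: go right to 29.
          Visit 29.
          At 29: no left child.
          At 29: go right to 39.
            39 is a leaf — visit 39.
      At 19: go right to 21.
        Visit 21.
        At 21: go left to 38.
          38 is a leaf — visit 38.
        At 21: no right child.
    At 15: go right to 13.
      13 is a leaf — visit 13.
  At 3: go right to 1.
    1 is a leaf — visit 1.
Full pre-order sequence: 18, 37, 26, 35, 25, 22, 3, 15, 19, 36, 29, 39, 21, 38, 13, 1.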